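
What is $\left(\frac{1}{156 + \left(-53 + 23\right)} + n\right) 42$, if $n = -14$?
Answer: $- \frac{1763}{3} \approx -587.67$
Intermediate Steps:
$\left(\frac{1}{156 + \left(-53 + 23\right)} + n\right) 42 = \left(\frac{1}{156 + \left(-53 + 23\right)} - 14\right) 42 = \left(\frac{1}{156 - 30} - 14\right) 42 = \left(\frac{1}{126} - 14\right) 42 = \left(- \frac{1763}{126}\right) 42 = - \frac{1763}{3}$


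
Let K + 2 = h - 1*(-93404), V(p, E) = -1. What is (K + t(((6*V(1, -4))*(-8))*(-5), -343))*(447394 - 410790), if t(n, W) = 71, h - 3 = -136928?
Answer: -1590517008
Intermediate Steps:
h = -136925 (h = 3 - 136928 = -136925)
K = -43523 (K = -2 + (-136925 - 1*(-93404)) = -2 + (-136925 + 93404) = -2 - 43521 = -43523)
(K + t(((6*V(1, -4))*(-8))*(-5), -343))*(447394 - 410790) = (-43523 + 71)*(447394 - 410790) = -43452*36604 = -1590517008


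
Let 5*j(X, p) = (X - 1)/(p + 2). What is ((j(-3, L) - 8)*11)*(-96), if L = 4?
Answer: 42944/5 ≈ 8588.8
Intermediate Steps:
j(X, p) = (-1 + X)/(5*(2 + p)) (j(X, p) = ((X - 1)/(p + 2))/5 = ((-1 + X)/(2 + p))/5 = (-1 + X)/(5*(2 + p)))
((j(-3, L) - 8)*11)*(-96) = (((-1 - 3)/(5*(2 + 4)) - 8)*11)*(-96) = (((⅕)*(-4)/6 - 8)*11)*(-96) = (((⅕)*(⅙)*(-4) - 8)*11)*(-96) = ((-2/15 - 8)*11)*(-96) = -122/15*11*(-96) = -1342/15*(-96) = 42944/5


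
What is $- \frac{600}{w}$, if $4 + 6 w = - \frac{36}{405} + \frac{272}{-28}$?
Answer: $\frac{283500}{1087} \approx 260.81$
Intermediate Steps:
$w = - \frac{2174}{945}$ ($w = - \frac{2}{3} + \frac{- \frac{36}{405} + \frac{272}{-28}}{6} = - \frac{2}{3} + \frac{\left(-36\right) \frac{1}{405} + 272 \left(- \frac{1}{28}\right)}{6} = - \frac{2}{3} + \frac{- \frac{4}{45} - \frac{68}{7}}{6} = - \frac{2}{3} + \frac{1}{6} \left(- \frac{3088}{315}\right) = - \frac{2}{3} - \frac{1544}{945} = - \frac{2174}{945} \approx -2.3005$)
$- \frac{600}{w} = - \frac{600}{- \frac{2174}{945}} = \left(-600\right) \left(- \frac{945}{2174}\right) = \frac{283500}{1087}$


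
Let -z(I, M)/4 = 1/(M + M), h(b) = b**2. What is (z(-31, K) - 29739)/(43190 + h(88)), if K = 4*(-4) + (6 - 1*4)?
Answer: -104086/178269 ≈ -0.58387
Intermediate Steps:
K = -14 (K = -16 + (6 - 4) = -16 + 2 = -14)
z(I, M) = -2/M (z(I, M) = -4/(M + M) = -4*1/(2*M) = -2/M)
(z(-31, K) - 29739)/(43190 + h(88)) = (-2/(-14) - 29739)/(43190 + 88**2) = (-2*(-1/14) - 29739)/(43190 + 7744) = (1/7 - 29739)/50934 = -208172/7*1/50934 = -104086/178269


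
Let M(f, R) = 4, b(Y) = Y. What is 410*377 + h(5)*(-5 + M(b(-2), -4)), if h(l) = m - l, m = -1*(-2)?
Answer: 154573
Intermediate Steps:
m = 2
h(l) = 2 - l
410*377 + h(5)*(-5 + M(b(-2), -4)) = 410*377 + (2 - 1*5)*(-5 + 4) = 154570 + (2 - 5)*(-1) = 154570 - 3*(-1) = 154570 + 3 = 154573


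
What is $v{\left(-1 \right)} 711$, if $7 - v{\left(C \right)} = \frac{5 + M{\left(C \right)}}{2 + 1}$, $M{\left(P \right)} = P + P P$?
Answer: $3792$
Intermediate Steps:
$M{\left(P \right)} = P + P^{2}$
$v{\left(C \right)} = \frac{16}{3} - \frac{C \left(1 + C\right)}{3}$ ($v{\left(C \right)} = 7 - \frac{5 + C \left(1 + C\right)}{2 + 1} = 7 - \frac{5 + C \left(1 + C\right)}{3} = 7 - \left(5 + C \left(1 + C\right)\right) \frac{1}{3} = 7 - \left(\frac{5}{3} + \frac{C \left(1 + C\right)}{3}\right) = \frac{16}{3} - \frac{C \left(1 + C\right)}{3}$)
$v{\left(-1 \right)} 711 = \left(\frac{16}{3} - - \frac{1 - 1}{3}\right) 711 = \left(\frac{16}{3} - \left(- \frac{1}{3}\right) 0\right) 711 = \left(\frac{16}{3} + 0\right) 711 = \frac{16}{3} \cdot 711 = 3792$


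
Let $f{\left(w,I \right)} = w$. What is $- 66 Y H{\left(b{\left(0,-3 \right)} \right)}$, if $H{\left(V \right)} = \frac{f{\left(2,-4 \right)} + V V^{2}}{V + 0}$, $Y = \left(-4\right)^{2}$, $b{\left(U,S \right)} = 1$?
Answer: $-3168$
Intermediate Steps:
$Y = 16$
$H{\left(V \right)} = \frac{2 + V^{3}}{V}$ ($H{\left(V \right)} = \frac{2 + V V^{2}}{V + 0} = \frac{2 + V^{3}}{V}$)
$- 66 Y H{\left(b{\left(0,-3 \right)} \right)} = \left(-66\right) 16 \frac{2 + 1^{3}}{1} = - 1056 \cdot 1 \left(2 + 1\right) = - 1056 \cdot 1 \cdot 3 = \left(-1056\right) 3 = -3168$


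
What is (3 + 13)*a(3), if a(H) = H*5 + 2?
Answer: 272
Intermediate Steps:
a(H) = 2 + 5*H (a(H) = 5*H + 2 = 2 + 5*H)
(3 + 13)*a(3) = (3 + 13)*(2 + 5*3) = 16*(2 + 15) = 16*17 = 272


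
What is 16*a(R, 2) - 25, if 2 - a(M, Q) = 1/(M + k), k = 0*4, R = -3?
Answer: 37/3 ≈ 12.333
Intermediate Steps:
k = 0
a(M, Q) = 2 - 1/M (a(M, Q) = 2 - 1/(M + 0) = 2 - 1/M)
16*a(R, 2) - 25 = 16*(2 - 1/(-3)) - 25 = 16*(2 - 1*(-⅓)) - 25 = 16*(2 + ⅓) - 25 = 16*(7/3) - 25 = 112/3 - 25 = 37/3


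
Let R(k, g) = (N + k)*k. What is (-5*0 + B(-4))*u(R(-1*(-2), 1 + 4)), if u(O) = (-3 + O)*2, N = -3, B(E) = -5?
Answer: 50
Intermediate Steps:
R(k, g) = k*(-3 + k) (R(k, g) = (-3 + k)*k = k*(-3 + k))
u(O) = -6 + 2*O
(-5*0 + B(-4))*u(R(-1*(-2), 1 + 4)) = (-5*0 - 5)*(-6 + 2*((-1*(-2))*(-3 - 1*(-2)))) = (0 - 5)*(-6 + 2*(2*(-3 + 2))) = -5*(-6 + 2*(2*(-1))) = -5*(-6 + 2*(-2)) = -5*(-6 - 4) = -5*(-10) = 50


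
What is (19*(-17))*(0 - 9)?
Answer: 2907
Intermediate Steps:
(19*(-17))*(0 - 9) = -323*(-9) = 2907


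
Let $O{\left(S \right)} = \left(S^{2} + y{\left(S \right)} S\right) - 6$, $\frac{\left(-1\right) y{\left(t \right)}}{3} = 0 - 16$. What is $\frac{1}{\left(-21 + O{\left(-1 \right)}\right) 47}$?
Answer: $- \frac{1}{3478} \approx -0.00028752$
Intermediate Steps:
$y{\left(t \right)} = 48$ ($y{\left(t \right)} = - 3 \left(0 - 16\right) = \left(-3\right) \left(-16\right) = 48$)
$O{\left(S \right)} = -6 + S^{2} + 48 S$ ($O{\left(S \right)} = \left(S^{2} + 48 S\right) - 6 = -6 + S^{2} + 48 S$)
$\frac{1}{\left(-21 + O{\left(-1 \right)}\right) 47} = \frac{1}{\left(-21 + \left(-6 + \left(-1\right)^{2} + 48 \left(-1\right)\right)\right) 47} = \frac{1}{\left(-21 - 53\right) 47} = \frac{1}{\left(-74\right) 47} = \frac{1}{-3478} = - \frac{1}{3478}$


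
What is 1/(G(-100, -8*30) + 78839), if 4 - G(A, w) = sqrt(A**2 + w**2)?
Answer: 1/78583 ≈ 1.2725e-5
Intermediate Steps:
G(A, w) = 4 - sqrt(A**2 + w**2)
1/(G(-100, -8*30) + 78839) = 1/((4 - sqrt((-100)**2 + (-8*30)**2)) + 78839) = 1/((4 - sqrt(10000 + (-240)**2)) + 78839) = 1/((4 - sqrt(10000 + 57600)) + 78839) = 1/((4 - sqrt(67600)) + 78839) = 1/((4 - 1*260) + 78839) = 1/((4 - 260) + 78839) = 1/(-256 + 78839) = 1/78583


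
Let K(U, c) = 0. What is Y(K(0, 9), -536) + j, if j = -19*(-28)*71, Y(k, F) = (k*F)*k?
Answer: 37772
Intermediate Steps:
Y(k, F) = F*k² (Y(k, F) = (F*k)*k = F*k²)
j = 37772 (j = 532*71 = 37772)
Y(K(0, 9), -536) + j = -536*0² + 37772 = -536*0 + 37772 = 0 + 37772 = 37772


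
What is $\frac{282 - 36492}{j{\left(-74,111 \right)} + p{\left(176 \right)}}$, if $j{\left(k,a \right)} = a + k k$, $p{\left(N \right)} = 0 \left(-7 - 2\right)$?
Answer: $- \frac{36210}{5587} \approx -6.4811$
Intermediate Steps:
$p{\left(N \right)} = 0$ ($p{\left(N \right)} = 0 \left(-9\right) = 0$)
$j{\left(k,a \right)} = a + k^{2}$
$\frac{282 - 36492}{j{\left(-74,111 \right)} + p{\left(176 \right)}} = \frac{282 - 36492}{\left(111 + \left(-74\right)^{2}\right) + 0} = - \frac{36210}{\left(111 + 5476\right) + 0} = - \frac{36210}{5587 + 0} = - \frac{36210}{5587}$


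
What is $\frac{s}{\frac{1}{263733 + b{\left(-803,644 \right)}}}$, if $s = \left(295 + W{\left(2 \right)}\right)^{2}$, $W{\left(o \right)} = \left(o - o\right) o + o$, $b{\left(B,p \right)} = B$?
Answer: $23192792370$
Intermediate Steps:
$W{\left(o \right)} = o$ ($W{\left(o \right)} = 0 o + o = 0 + o = o$)
$s = 88209$ ($s = \left(295 + 2\right)^{2} = 297^{2} = 88209$)
$\frac{s}{\frac{1}{263733 + b{\left(-803,644 \right)}}} = \frac{88209}{\frac{1}{263733 - 803}} = \frac{88209}{\frac{1}{262930}} = 88209 \frac{1}{\frac{1}{262930}} = 88209 \cdot 262930 = 23192792370$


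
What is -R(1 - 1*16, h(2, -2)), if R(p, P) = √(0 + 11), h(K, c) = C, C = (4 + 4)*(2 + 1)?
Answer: -√11 ≈ -3.3166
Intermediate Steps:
C = 24 (C = 8*3 = 24)
h(K, c) = 24
R(p, P) = √11
-R(1 - 1*16, h(2, -2)) = -√11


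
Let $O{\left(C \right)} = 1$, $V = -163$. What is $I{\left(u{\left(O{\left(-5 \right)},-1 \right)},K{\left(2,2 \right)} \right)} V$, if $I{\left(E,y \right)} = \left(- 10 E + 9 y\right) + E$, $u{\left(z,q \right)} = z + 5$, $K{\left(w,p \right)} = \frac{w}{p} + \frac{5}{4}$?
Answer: $\frac{22005}{4} \approx 5501.3$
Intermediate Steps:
$K{\left(w,p \right)} = \frac{5}{4} + \frac{w}{p}$ ($K{\left(w,p \right)} = \frac{w}{p} + 5 \cdot \frac{1}{4} = \frac{w}{p} + \frac{5}{4} = \frac{5}{4} + \frac{w}{p}$)
$u{\left(z,q \right)} = 5 + z$
$I{\left(E,y \right)} = - 9 E + 9 y$
$I{\left(u{\left(O{\left(-5 \right)},-1 \right)},K{\left(2,2 \right)} \right)} V = \left(- 9 \left(5 + 1\right) + 9 \left(\frac{5}{4} + \frac{2}{2}\right)\right) \left(-163\right) = \left(\left(-9\right) 6 + 9 \left(\frac{5}{4} + 2 \cdot \frac{1}{2}\right)\right) \left(-163\right) = \left(-54 + 9 \left(\frac{5}{4} + 1\right)\right) \left(-163\right) = \left(-54 + 9 \cdot \frac{9}{4}\right) \left(-163\right) = \left(-54 + \frac{81}{4}\right) \left(-163\right) = \left(- \frac{135}{4}\right) \left(-163\right) = \frac{22005}{4}$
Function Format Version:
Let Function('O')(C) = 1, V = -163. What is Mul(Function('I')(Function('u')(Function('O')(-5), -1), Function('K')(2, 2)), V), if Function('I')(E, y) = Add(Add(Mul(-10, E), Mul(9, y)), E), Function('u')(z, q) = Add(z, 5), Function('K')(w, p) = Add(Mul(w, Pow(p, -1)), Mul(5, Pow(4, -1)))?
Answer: Rational(22005, 4) ≈ 5501.3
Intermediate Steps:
Function('K')(w, p) = Add(Rational(5, 4), Mul(w, Pow(p, -1))) (Function('K')(w, p) = Add(Mul(w, Pow(p, -1)), Mul(5, Rational(1, 4))) = Add(Mul(w, Pow(p, -1)), Rational(5, 4)) = Add(Rational(5, 4), Mul(w, Pow(p, -1))))
Function('u')(z, q) = Add(5, z)
Function('I')(E, y) = Add(Mul(-9, E), Mul(9, y))
Mul(Function('I')(Function('u')(Function('O')(-5), -1), Function('K')(2, 2)), V) = Mul(Add(Mul(-9, Add(5, 1)), Mul(9, Add(Rational(5, 4), Mul(2, Pow(2, -1))))), -163) = Mul(Add(Mul(-9, 6), Mul(9, Add(Rational(5, 4), Mul(2, Rational(1, 2))))), -163) = Mul(Add(-54, Mul(9, Add(Rational(5, 4), 1))), -163) = Mul(Add(-54, Mul(9, Rational(9, 4))), -163) = Mul(Add(-54, Rational(81, 4)), -163) = Mul(Rational(-135, 4), -163) = Rational(22005, 4)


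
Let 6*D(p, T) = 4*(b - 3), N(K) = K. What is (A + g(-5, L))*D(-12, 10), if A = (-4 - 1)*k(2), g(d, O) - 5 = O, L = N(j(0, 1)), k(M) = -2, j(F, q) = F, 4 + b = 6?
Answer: -10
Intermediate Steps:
b = 2 (b = -4 + 6 = 2)
L = 0
g(d, O) = 5 + O
A = 10 (A = (-4 - 1)*(-2) = -5*(-2) = 10)
D(p, T) = -2/3 (D(p, T) = (4*(2 - 3))/6 = (4*(-1))/6 = (1/6)*(-4) = -2/3)
(A + g(-5, L))*D(-12, 10) = (10 + (5 + 0))*(-2/3) = (10 + 5)*(-2/3) = 15*(-2/3) = -10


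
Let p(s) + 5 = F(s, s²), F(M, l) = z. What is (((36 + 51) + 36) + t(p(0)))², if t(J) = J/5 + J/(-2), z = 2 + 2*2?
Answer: 1505529/100 ≈ 15055.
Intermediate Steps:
z = 6 (z = 2 + 4 = 6)
F(M, l) = 6
p(s) = 1 (p(s) = -5 + 6 = 1)
t(J) = -3*J/10 (t(J) = J*(⅕) + J*(-½) = J/5 - J/2 = -3*J/10)
(((36 + 51) + 36) + t(p(0)))² = (((36 + 51) + 36) - 3/10*1)² = ((87 + 36) - 3/10)² = (123 - 3/10)² = (1227/10)² = 1505529/100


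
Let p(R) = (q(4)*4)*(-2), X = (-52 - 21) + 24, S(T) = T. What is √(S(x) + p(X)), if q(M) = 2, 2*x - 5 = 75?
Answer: 2*√6 ≈ 4.8990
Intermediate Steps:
x = 40 (x = 5/2 + (½)*75 = 5/2 + 75/2 = 40)
X = -49 (X = -73 + 24 = -49)
p(R) = -16 (p(R) = (2*4)*(-2) = 8*(-2) = -16)
√(S(x) + p(X)) = √(40 - 16) = √24 = 2*√6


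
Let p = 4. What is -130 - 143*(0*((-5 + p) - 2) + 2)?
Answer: -416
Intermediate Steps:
-130 - 143*(0*((-5 + p) - 2) + 2) = -130 - 143*(0*((-5 + 4) - 2) + 2) = -130 - 143*(0*(-1 - 2) + 2) = -130 - 143*(0*(-3) + 2) = -130 - 143*(0 + 2) = -130 - 143*2 = -130 - 286 = -416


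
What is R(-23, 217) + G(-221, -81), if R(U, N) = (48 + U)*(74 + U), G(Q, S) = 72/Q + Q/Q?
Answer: 281924/221 ≈ 1275.7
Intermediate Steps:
G(Q, S) = 1 + 72/Q (G(Q, S) = 72/Q + 1 = 1 + 72/Q)
R(-23, 217) + G(-221, -81) = (3552 + (-23)² + 122*(-23)) + (72 - 221)/(-221) = (3552 + 529 - 2806) - 1/221*(-149) = 1275 + 149/221 = 281924/221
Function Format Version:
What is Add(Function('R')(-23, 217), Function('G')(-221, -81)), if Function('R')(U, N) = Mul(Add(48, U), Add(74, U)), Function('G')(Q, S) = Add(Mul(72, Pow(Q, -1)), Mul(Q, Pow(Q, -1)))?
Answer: Rational(281924, 221) ≈ 1275.7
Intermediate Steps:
Function('G')(Q, S) = Add(1, Mul(72, Pow(Q, -1))) (Function('G')(Q, S) = Add(Mul(72, Pow(Q, -1)), 1) = Add(1, Mul(72, Pow(Q, -1))))
Add(Function('R')(-23, 217), Function('G')(-221, -81)) = Add(Add(3552, Pow(-23, 2), Mul(122, -23)), Mul(Pow(-221, -1), Add(72, -221))) = Add(Add(3552, 529, -2806), Mul(Rational(-1, 221), -149)) = Add(1275, Rational(149, 221)) = Rational(281924, 221)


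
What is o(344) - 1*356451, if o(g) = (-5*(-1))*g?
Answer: -354731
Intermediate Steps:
o(g) = 5*g
o(344) - 1*356451 = 5*344 - 1*356451 = 1720 - 356451 = -354731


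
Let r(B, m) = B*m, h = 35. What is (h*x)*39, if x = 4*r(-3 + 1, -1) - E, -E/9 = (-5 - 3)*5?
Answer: -480480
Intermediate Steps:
E = 360 (E = -9*(-5 - 3)*5 = -(-72)*5 = -9*(-40) = 360)
x = -352 (x = 4*((-3 + 1)*(-1)) - 1*360 = 4*(-2*(-1)) - 360 = 4*2 - 360 = 8 - 360 = -352)
(h*x)*39 = (35*(-352))*39 = -12320*39 = -480480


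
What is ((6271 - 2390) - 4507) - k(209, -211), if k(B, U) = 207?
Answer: -833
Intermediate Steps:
((6271 - 2390) - 4507) - k(209, -211) = ((6271 - 2390) - 4507) - 1*207 = (3881 - 4507) - 207 = -626 - 207 = -833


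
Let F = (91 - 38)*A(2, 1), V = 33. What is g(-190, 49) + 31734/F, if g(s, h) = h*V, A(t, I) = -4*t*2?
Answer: 669741/424 ≈ 1579.6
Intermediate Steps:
A(t, I) = -8*t
g(s, h) = 33*h (g(s, h) = h*33 = 33*h)
F = -848 (F = (91 - 38)*(-8*2) = 53*(-16) = -848)
g(-190, 49) + 31734/F = 33*49 + 31734/(-848) = 1617 + 31734*(-1/848) = 1617 - 15867/424 = 669741/424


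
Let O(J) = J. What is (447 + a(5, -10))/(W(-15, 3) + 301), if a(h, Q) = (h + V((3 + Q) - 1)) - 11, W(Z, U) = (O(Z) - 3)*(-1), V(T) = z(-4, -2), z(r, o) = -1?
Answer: 40/29 ≈ 1.3793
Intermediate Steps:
V(T) = -1
W(Z, U) = 3 - Z (W(Z, U) = (Z - 3)*(-1) = (-3 + Z)*(-1) = 3 - Z)
a(h, Q) = -12 + h (a(h, Q) = (h - 1) - 11 = (-1 + h) - 11 = -12 + h)
(447 + a(5, -10))/(W(-15, 3) + 301) = (447 + (-12 + 5))/((3 - 1*(-15)) + 301) = (447 - 7)/((3 + 15) + 301) = 440/(18 + 301) = 440/319 = 440*(1/319) = 40/29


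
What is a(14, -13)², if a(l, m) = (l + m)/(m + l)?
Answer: 1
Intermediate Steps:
a(l, m) = 1 (a(l, m) = (l + m)/(l + m) = 1)
a(14, -13)² = 1² = 1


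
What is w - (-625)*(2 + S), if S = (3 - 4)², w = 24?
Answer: 1899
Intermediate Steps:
S = 1 (S = (-1)² = 1)
w - (-625)*(2 + S) = 24 - (-625)*(2 + 1) = 24 - (-625)*3 = 24 - 125*(-15) = 24 + 1875 = 1899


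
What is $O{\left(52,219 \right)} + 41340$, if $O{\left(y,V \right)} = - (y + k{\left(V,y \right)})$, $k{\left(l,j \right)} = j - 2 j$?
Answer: $41340$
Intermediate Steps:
$k{\left(l,j \right)} = - j$
$O{\left(y,V \right)} = 0$ ($O{\left(y,V \right)} = - (y - y) = \left(-1\right) 0 = 0$)
$O{\left(52,219 \right)} + 41340 = 0 + 41340 = 41340$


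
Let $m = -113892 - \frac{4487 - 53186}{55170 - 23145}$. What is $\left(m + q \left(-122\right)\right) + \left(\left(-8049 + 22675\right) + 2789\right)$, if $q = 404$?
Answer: $- \frac{222289306}{1525} \approx -1.4576 \cdot 10^{5}$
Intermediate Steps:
$m = - \frac{173682981}{1525}$ ($m = -113892 - - \frac{48699}{32025} = -113892 - \left(-48699\right) \frac{1}{32025} = -113892 - - \frac{2319}{1525} = -113892 + \frac{2319}{1525} = - \frac{173682981}{1525} \approx -1.1389 \cdot 10^{5}$)
$\left(m + q \left(-122\right)\right) + \left(\left(-8049 + 22675\right) + 2789\right) = \left(- \frac{173682981}{1525} + 404 \left(-122\right)\right) + \left(\left(-8049 + 22675\right) + 2789\right) = \left(- \frac{173682981}{1525} - 49288\right) + \left(14626 + 2789\right) = - \frac{248847181}{1525} + 17415 = - \frac{222289306}{1525}$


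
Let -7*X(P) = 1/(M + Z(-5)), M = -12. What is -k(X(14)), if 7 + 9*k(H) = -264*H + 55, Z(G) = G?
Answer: -1816/357 ≈ -5.0868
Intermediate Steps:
X(P) = 1/119 (X(P) = -1/(7*(-12 - 5)) = -1/7/(-17) = -1/7*(-1/17) = 1/119)
k(H) = 16/3 - 88*H/3 (k(H) = -7/9 + (-264*H + 55)/9 = -7/9 + (55 - 264*H)/9 = -7/9 + (55/9 - 88*H/3) = 16/3 - 88*H/3)
-k(X(14)) = -(16/3 - 88/3*1/119) = -(16/3 - 88/357) = -1*1816/357 = -1816/357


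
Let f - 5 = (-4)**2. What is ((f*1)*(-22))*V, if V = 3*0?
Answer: 0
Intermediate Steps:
f = 21 (f = 5 + (-4)**2 = 5 + 16 = 21)
V = 0
((f*1)*(-22))*V = ((21*1)*(-22))*0 = (21*(-22))*0 = -462*0 = 0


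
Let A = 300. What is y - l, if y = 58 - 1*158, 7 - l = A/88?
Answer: -2279/22 ≈ -103.59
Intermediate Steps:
l = 79/22 (l = 7 - 300/88 = 7 - 1*75/22 = 7 - 75/22 = 79/22 ≈ 3.5909)
y = -100 (y = 58 - 158 = -100)
y - l = -100 - 1*79/22 = -100 - 79/22 = -2279/22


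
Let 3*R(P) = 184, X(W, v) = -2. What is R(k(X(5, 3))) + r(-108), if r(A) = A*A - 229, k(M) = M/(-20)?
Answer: 34489/3 ≈ 11496.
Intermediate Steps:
k(M) = -M/20 (k(M) = M*(-1/20) = -M/20)
R(P) = 184/3 (R(P) = (⅓)*184 = 184/3)
r(A) = -229 + A² (r(A) = A² - 229 = -229 + A²)
R(k(X(5, 3))) + r(-108) = 184/3 + (-229 + (-108)²) = 184/3 + (-229 + 11664) = 184/3 + 11435 = 34489/3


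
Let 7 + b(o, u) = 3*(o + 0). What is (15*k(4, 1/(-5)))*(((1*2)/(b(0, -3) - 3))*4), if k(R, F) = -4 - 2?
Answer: 72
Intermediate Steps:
k(R, F) = -6
b(o, u) = -7 + 3*o (b(o, u) = -7 + 3*(o + 0) = -7 + 3*o)
(15*k(4, 1/(-5)))*(((1*2)/(b(0, -3) - 3))*4) = (15*(-6))*(((1*2)/((-7 + 3*0) - 3))*4) = -90*2/((-7 + 0) - 3)*4 = -90*2/(-7 - 3)*4 = -90*2/(-10)*4 = -90*2*(-1/10)*4 = -(-18)*4 = -90*(-4/5) = 72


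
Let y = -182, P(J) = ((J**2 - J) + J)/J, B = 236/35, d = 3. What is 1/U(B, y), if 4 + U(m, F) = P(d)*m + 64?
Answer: 35/2808 ≈ 0.012464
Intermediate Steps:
B = 236/35 (B = 236*(1/35) = 236/35 ≈ 6.7429)
P(J) = J (P(J) = J**2/J = J)
U(m, F) = 60 + 3*m (U(m, F) = -4 + (3*m + 64) = -4 + (64 + 3*m) = 60 + 3*m)
1/U(B, y) = 1/(60 + 3*(236/35)) = 1/(60 + 708/35) = 1/(2808/35) = 35/2808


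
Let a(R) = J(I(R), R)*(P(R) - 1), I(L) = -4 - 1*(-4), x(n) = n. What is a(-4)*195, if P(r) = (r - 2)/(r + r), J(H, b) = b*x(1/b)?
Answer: -195/4 ≈ -48.750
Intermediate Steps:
I(L) = 0 (I(L) = -4 + 4 = 0)
J(H, b) = 1 (J(H, b) = b/b = 1)
P(r) = (-2 + r)/(2*r) (P(r) = (-2 + r)/((2*r)) = (-2 + r)*(1/(2*r)) = (-2 + r)/(2*r))
a(R) = -1 + (-2 + R)/(2*R) (a(R) = 1*((-2 + R)/(2*R) - 1) = 1*(-1 + (-2 + R)/(2*R)) = -1 + (-2 + R)/(2*R))
a(-4)*195 = ((½)*(-2 - 1*(-4))/(-4))*195 = ((½)*(-¼)*(-2 + 4))*195 = ((½)*(-¼)*2)*195 = -¼*195 = -195/4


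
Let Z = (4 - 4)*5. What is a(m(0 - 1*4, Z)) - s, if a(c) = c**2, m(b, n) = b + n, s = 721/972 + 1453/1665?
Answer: 2586811/179820 ≈ 14.386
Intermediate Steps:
Z = 0 (Z = 0*5 = 0)
s = 290309/179820 (s = 721*(1/972) + 1453*(1/1665) = 721/972 + 1453/1665 = 290309/179820 ≈ 1.6144)
a(m(0 - 1*4, Z)) - s = ((0 - 1*4) + 0)**2 - 1*290309/179820 = ((0 - 4) + 0)**2 - 290309/179820 = (-4 + 0)**2 - 290309/179820 = (-4)**2 - 290309/179820 = 16 - 290309/179820 = 2586811/179820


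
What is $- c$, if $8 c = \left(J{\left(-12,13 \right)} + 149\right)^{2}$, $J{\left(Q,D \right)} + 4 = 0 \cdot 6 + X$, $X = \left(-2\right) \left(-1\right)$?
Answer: $- \frac{21609}{8} \approx -2701.1$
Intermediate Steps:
$X = 2$
$J{\left(Q,D \right)} = -2$ ($J{\left(Q,D \right)} = -4 + \left(0 \cdot 6 + 2\right) = -4 + \left(0 + 2\right) = -4 + 2 = -2$)
$c = \frac{21609}{8}$ ($c = \frac{\left(-2 + 149\right)^{2}}{8} = \frac{147^{2}}{8} = \frac{1}{8} \cdot 21609 = \frac{21609}{8} \approx 2701.1$)
$- c = \left(-1\right) \frac{21609}{8} = - \frac{21609}{8}$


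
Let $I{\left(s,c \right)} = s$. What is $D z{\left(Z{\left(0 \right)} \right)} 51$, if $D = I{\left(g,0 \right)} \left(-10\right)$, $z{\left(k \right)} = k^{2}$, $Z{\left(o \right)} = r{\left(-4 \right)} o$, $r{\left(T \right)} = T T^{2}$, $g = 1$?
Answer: $0$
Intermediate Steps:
$r{\left(T \right)} = T^{3}$
$Z{\left(o \right)} = - 64 o$ ($Z{\left(o \right)} = \left(-4\right)^{3} o = - 64 o$)
$D = -10$ ($D = 1 \left(-10\right) = -10$)
$D z{\left(Z{\left(0 \right)} \right)} 51 = - 10 \left(\left(-64\right) 0\right)^{2} \cdot 51 = - 10 \cdot 0^{2} \cdot 51 = \left(-10\right) 0 \cdot 51 = 0 \cdot 51 = 0$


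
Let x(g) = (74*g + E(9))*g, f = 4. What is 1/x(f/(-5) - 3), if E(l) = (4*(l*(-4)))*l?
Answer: 25/149834 ≈ 0.00016685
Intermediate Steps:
E(l) = -16*l² (E(l) = (4*(-4*l))*l = (-16*l)*l = -16*l²)
x(g) = g*(-1296 + 74*g) (x(g) = (74*g - 16*9²)*g = (74*g - 16*81)*g = (74*g - 1296)*g = (-1296 + 74*g)*g = g*(-1296 + 74*g))
1/x(f/(-5) - 3) = 1/(2*(4/(-5) - 3)*(-648 + 37*(4/(-5) - 3))) = 1/(2*(4*(-⅕) - 3)*(-648 + 37*(4*(-⅕) - 3))) = 1/(2*(-⅘ - 3)*(-648 + 37*(-⅘ - 3))) = 1/(2*(-19/5)*(-648 + 37*(-19/5))) = 1/(2*(-19/5)*(-648 - 703/5)) = 1/(2*(-19/5)*(-3943/5)) = 1/(149834/25) = 25/149834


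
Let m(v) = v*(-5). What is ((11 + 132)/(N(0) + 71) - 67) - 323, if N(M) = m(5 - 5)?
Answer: -27547/71 ≈ -387.99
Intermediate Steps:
m(v) = -5*v
N(M) = 0 (N(M) = -5*(5 - 5) = -5*0 = 0)
((11 + 132)/(N(0) + 71) - 67) - 323 = ((11 + 132)/(0 + 71) - 67) - 323 = (143/71 - 67) - 323 = -4614/71 - 323 = -27547/71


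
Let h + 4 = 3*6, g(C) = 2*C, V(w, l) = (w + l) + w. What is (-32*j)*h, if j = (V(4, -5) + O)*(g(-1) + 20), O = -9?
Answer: 48384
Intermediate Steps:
V(w, l) = l + 2*w (V(w, l) = (l + w) + w = l + 2*w)
j = -108 (j = ((-5 + 2*4) - 9)*(2*(-1) + 20) = ((-5 + 8) - 9)*(-2 + 20) = (3 - 9)*18 = -6*18 = -108)
h = 14 (h = -4 + 3*6 = -4 + 18 = 14)
(-32*j)*h = -32*(-108)*14 = 3456*14 = 48384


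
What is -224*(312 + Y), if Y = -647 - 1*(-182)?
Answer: 34272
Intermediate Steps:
Y = -465 (Y = -647 + 182 = -465)
-224*(312 + Y) = -224*(312 - 465) = -224*(-153) = 34272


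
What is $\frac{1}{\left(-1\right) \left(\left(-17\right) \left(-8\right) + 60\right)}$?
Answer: $- \frac{1}{196} \approx -0.005102$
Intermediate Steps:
$\frac{1}{\left(-1\right) \left(\left(-17\right) \left(-8\right) + 60\right)} = \frac{1}{\left(-1\right) \left(136 + 60\right)} = \frac{1}{\left(-1\right) 196} = \frac{1}{-196} = - \frac{1}{196}$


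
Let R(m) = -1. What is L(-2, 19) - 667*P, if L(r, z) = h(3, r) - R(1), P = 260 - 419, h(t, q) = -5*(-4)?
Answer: 106074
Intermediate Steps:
h(t, q) = 20
P = -159
L(r, z) = 21 (L(r, z) = 20 - 1*(-1) = 20 + 1 = 21)
L(-2, 19) - 667*P = 21 - 667*(-159) = 21 + 106053 = 106074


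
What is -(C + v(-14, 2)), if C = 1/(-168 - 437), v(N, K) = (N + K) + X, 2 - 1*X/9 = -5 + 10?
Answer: 23596/605 ≈ 39.002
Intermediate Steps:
X = -27 (X = 18 - 9*(-5 + 10) = 18 - 9*5 = 18 - 45 = -27)
v(N, K) = -27 + K + N (v(N, K) = (N + K) - 27 = (K + N) - 27 = -27 + K + N)
C = -1/605 (C = 1/(-605) = -1/605 ≈ -0.0016529)
-(C + v(-14, 2)) = -(-1/605 + (-27 + 2 - 14)) = -(-1/605 - 39) = -1*(-23596/605) = 23596/605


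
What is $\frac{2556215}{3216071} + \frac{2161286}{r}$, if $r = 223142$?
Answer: $\frac{3760624077418}{358820257541} \approx 10.481$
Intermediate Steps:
$\frac{2556215}{3216071} + \frac{2161286}{r} = \frac{2556215}{3216071} + \frac{2161286}{223142} = 2556215 \cdot \frac{1}{3216071} + 2161286 \cdot \frac{1}{223142} = \frac{2556215}{3216071} + \frac{1080643}{111571} = \frac{3760624077418}{358820257541}$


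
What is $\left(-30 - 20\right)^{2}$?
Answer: $2500$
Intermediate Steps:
$\left(-30 - 20\right)^{2} = \left(-50\right)^{2} = 2500$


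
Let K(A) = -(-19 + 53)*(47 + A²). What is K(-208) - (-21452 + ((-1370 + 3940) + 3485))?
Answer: -1457177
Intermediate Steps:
K(A) = -1598 - 34*A² (K(A) = -34*(47 + A²) = -(1598 + 34*A²) = -1598 - 34*A²)
K(-208) - (-21452 + ((-1370 + 3940) + 3485)) = (-1598 - 34*(-208)²) - (-21452 + ((-1370 + 3940) + 3485)) = (-1598 - 34*43264) - (-21452 + (2570 + 3485)) = (-1598 - 1470976) - (-21452 + 6055) = -1472574 - 1*(-15397) = -1472574 + 15397 = -1457177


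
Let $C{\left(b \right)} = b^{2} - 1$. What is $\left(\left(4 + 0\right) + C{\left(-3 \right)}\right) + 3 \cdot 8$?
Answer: $36$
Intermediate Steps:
$C{\left(b \right)} = -1 + b^{2}$ ($C{\left(b \right)} = b^{2} - 1 = -1 + b^{2}$)
$\left(\left(4 + 0\right) + C{\left(-3 \right)}\right) + 3 \cdot 8 = \left(\left(4 + 0\right) - \left(1 - \left(-3\right)^{2}\right)\right) + 3 \cdot 8 = \left(4 + \left(-1 + 9\right)\right) + 24 = \left(4 + 8\right) + 24 = 12 + 24 = 36$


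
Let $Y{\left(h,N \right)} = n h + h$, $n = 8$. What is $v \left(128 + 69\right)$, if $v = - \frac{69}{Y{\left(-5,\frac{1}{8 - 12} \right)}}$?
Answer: $\frac{4531}{15} \approx 302.07$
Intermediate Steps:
$Y{\left(h,N \right)} = 9 h$ ($Y{\left(h,N \right)} = 8 h + h = 9 h$)
$v = \frac{23}{15}$ ($v = - \frac{69}{9 \left(-5\right)} = - \frac{69}{-45} = \left(-69\right) \left(- \frac{1}{45}\right) = \frac{23}{15} \approx 1.5333$)
$v \left(128 + 69\right) = \frac{23 \left(128 + 69\right)}{15} = \frac{23}{15} \cdot 197 = \frac{4531}{15}$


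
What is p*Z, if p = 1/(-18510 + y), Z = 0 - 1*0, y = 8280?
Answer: 0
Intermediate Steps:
Z = 0 (Z = 0 + 0 = 0)
p = -1/10230 (p = 1/(-18510 + 8280) = 1/(-10230) = -1/10230 ≈ -9.7752e-5)
p*Z = -1/10230*0 = 0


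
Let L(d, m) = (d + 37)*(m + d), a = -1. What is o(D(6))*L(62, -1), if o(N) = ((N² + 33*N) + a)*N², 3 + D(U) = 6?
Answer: 5815557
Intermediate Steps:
D(U) = 3 (D(U) = -3 + 6 = 3)
o(N) = N²*(-1 + N² + 33*N) (o(N) = ((N² + 33*N) - 1)*N² = (-1 + N² + 33*N)*N² = N²*(-1 + N² + 33*N))
L(d, m) = (37 + d)*(d + m)
o(D(6))*L(62, -1) = (3²*(-1 + 3² + 33*3))*(62² + 37*62 + 37*(-1) + 62*(-1)) = (9*(-1 + 9 + 99))*(3844 + 2294 - 37 - 62) = (9*107)*6039 = 963*6039 = 5815557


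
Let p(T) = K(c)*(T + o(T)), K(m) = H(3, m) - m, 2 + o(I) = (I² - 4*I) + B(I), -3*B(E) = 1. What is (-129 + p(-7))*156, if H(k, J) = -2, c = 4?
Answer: -83460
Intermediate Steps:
B(E) = -⅓ (B(E) = -⅓*1 = -⅓)
o(I) = -7/3 + I² - 4*I (o(I) = -2 + ((I² - 4*I) - ⅓) = -2 + (-⅓ + I² - 4*I) = -7/3 + I² - 4*I)
K(m) = -2 - m
p(T) = 14 - 6*T² + 18*T (p(T) = (-2 - 1*4)*(T + (-7/3 + T² - 4*T)) = (-2 - 4)*(-7/3 + T² - 3*T) = -6*(-7/3 + T² - 3*T) = 14 - 6*T² + 18*T)
(-129 + p(-7))*156 = (-129 + (14 - 6*(-7)² + 18*(-7)))*156 = (-129 + (14 - 6*49 - 126))*156 = (-129 + (14 - 294 - 126))*156 = (-129 - 406)*156 = -535*156 = -83460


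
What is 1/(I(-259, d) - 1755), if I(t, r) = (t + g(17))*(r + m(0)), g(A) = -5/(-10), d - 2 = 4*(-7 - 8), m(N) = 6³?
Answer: -1/42598 ≈ -2.3475e-5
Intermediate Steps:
m(N) = 216
d = -58 (d = 2 + 4*(-7 - 8) = 2 + 4*(-15) = 2 - 60 = -58)
g(A) = ½ (g(A) = -5*(-⅒) = ½)
I(t, r) = (½ + t)*(216 + r) (I(t, r) = (t + ½)*(r + 216) = (½ + t)*(216 + r))
1/(I(-259, d) - 1755) = 1/((108 + (½)*(-58) + 216*(-259) - 58*(-259)) - 1755) = 1/((108 - 29 - 55944 + 15022) - 1755) = 1/(-40843 - 1755) = 1/(-42598) = -1/42598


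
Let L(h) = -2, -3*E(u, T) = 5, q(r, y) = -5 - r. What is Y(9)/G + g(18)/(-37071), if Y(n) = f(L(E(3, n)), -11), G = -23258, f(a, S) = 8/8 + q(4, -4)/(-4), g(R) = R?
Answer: -239611/383198808 ≈ -0.00062529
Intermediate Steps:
E(u, T) = -5/3 (E(u, T) = -1/3*5 = -5/3)
f(a, S) = 13/4 (f(a, S) = 8/8 + (-5 - 1*4)/(-4) = 8*(1/8) + (-5 - 4)*(-1/4) = 1 - 9*(-1/4) = 1 + 9/4 = 13/4)
Y(n) = 13/4
Y(9)/G + g(18)/(-37071) = (13/4)/(-23258) + 18/(-37071) = (13/4)*(-1/23258) + 18*(-1/37071) = -13/93032 - 2/4119 = -239611/383198808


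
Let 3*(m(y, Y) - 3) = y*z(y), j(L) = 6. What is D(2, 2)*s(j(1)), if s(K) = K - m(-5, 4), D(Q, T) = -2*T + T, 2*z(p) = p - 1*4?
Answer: 9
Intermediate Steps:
z(p) = -2 + p/2 (z(p) = (p - 1*4)/2 = (p - 4)/2 = (-4 + p)/2 = -2 + p/2)
m(y, Y) = 3 + y*(-2 + y/2)/3 (m(y, Y) = 3 + (y*(-2 + y/2))/3 = 3 + y*(-2 + y/2)/3)
D(Q, T) = -T
s(K) = -21/2 + K (s(K) = K - (3 + (1/6)*(-5)*(-4 - 5)) = K - (3 + (1/6)*(-5)*(-9)) = K - (3 + 15/2) = K - 1*21/2 = K - 21/2 = -21/2 + K)
D(2, 2)*s(j(1)) = (-1*2)*(-21/2 + 6) = -2*(-9/2) = 9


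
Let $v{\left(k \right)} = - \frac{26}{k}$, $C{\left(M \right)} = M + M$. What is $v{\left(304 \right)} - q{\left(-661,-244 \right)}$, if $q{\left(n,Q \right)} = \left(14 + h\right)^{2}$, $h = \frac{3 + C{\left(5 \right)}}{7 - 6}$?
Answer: $- \frac{110821}{152} \approx -729.09$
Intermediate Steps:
$C{\left(M \right)} = 2 M$
$h = 13$ ($h = \frac{3 + 2 \cdot 5}{7 - 6} = \frac{3 + 10}{1} = 13 \cdot 1 = 13$)
$q{\left(n,Q \right)} = 729$ ($q{\left(n,Q \right)} = \left(14 + 13\right)^{2} = 27^{2} = 729$)
$v{\left(304 \right)} - q{\left(-661,-244 \right)} = - \frac{26}{304} - 729 = \left(-26\right) \frac{1}{304} - 729 = - \frac{13}{152} - 729 = - \frac{110821}{152}$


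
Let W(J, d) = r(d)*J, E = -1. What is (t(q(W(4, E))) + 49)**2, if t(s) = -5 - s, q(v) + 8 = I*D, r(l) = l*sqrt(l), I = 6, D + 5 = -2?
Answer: 8836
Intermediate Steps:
D = -7 (D = -5 - 2 = -7)
r(l) = l**(3/2)
W(J, d) = J*d**(3/2) (W(J, d) = d**(3/2)*J = J*d**(3/2))
q(v) = -50 (q(v) = -8 + 6*(-7) = -8 - 42 = -50)
(t(q(W(4, E))) + 49)**2 = ((-5 - 1*(-50)) + 49)**2 = ((-5 + 50) + 49)**2 = (45 + 49)**2 = 94**2 = 8836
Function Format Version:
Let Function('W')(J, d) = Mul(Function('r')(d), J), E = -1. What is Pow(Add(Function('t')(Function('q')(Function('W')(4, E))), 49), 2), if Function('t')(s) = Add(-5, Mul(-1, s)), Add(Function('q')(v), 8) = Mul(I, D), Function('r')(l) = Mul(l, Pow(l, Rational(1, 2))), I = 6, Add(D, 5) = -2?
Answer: 8836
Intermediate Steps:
D = -7 (D = Add(-5, -2) = -7)
Function('r')(l) = Pow(l, Rational(3, 2))
Function('W')(J, d) = Mul(J, Pow(d, Rational(3, 2))) (Function('W')(J, d) = Mul(Pow(d, Rational(3, 2)), J) = Mul(J, Pow(d, Rational(3, 2))))
Function('q')(v) = -50 (Function('q')(v) = Add(-8, Mul(6, -7)) = Add(-8, -42) = -50)
Pow(Add(Function('t')(Function('q')(Function('W')(4, E))), 49), 2) = Pow(Add(Add(-5, Mul(-1, -50)), 49), 2) = Pow(Add(Add(-5, 50), 49), 2) = Pow(Add(45, 49), 2) = Pow(94, 2) = 8836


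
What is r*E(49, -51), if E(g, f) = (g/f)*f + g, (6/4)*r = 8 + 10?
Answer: 1176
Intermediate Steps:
r = 12 (r = 2*(8 + 10)/3 = (2/3)*18 = 12)
E(g, f) = 2*g (E(g, f) = (g/f)*f + g = g + g = 2*g)
r*E(49, -51) = 12*(2*49) = 12*98 = 1176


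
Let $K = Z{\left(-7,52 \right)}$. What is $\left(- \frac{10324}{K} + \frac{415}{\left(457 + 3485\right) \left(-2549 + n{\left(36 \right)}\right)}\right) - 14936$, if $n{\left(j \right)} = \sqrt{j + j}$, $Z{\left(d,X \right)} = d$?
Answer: $- \frac{2413411917066149}{179287296426} - \frac{415 \sqrt{2}}{4268745153} \approx -13461.0$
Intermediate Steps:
$K = -7$
$n{\left(j \right)} = \sqrt{2} \sqrt{j}$ ($n{\left(j \right)} = \sqrt{2 j} = \sqrt{2} \sqrt{j}$)
$\left(- \frac{10324}{K} + \frac{415}{\left(457 + 3485\right) \left(-2549 + n{\left(36 \right)}\right)}\right) - 14936 = \left(- \frac{10324}{-7} + \frac{415}{\left(457 + 3485\right) \left(-2549 + \sqrt{2} \sqrt{36}\right)}\right) - 14936 = \left(\left(-10324\right) \left(- \frac{1}{7}\right) + \frac{415}{3942 \left(-2549 + \sqrt{2} \cdot 6\right)}\right) - 14936 = \left(\frac{10324}{7} + \frac{415}{3942 \left(-2549 + 6 \sqrt{2}\right)}\right) - 14936 = \left(\frac{10324}{7} + \frac{415}{-10048158 + 23652 \sqrt{2}}\right) - 14936 = - \frac{94228}{7} + \frac{415}{-10048158 + 23652 \sqrt{2}}$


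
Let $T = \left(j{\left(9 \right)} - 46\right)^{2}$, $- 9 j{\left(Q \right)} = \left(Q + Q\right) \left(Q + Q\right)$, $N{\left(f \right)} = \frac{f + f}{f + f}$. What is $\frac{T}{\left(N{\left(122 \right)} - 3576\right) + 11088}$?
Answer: $\frac{6724}{7513} \approx 0.89498$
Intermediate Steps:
$N{\left(f \right)} = 1$ ($N{\left(f \right)} = \frac{2 f}{2 f} = 2 f \frac{1}{2 f} = 1$)
$j{\left(Q \right)} = - \frac{4 Q^{2}}{9}$ ($j{\left(Q \right)} = - \frac{\left(Q + Q\right) \left(Q + Q\right)}{9} = - \frac{2 Q 2 Q}{9} = - \frac{4 Q^{2}}{9}$)
$T = 6724$ ($T = \left(- \frac{4 \cdot 9^{2}}{9} - 46\right)^{2} = \left(\left(- \frac{4}{9}\right) 81 - 46\right)^{2} = \left(-36 - 46\right)^{2} = \left(-82\right)^{2} = 6724$)
$\frac{T}{\left(N{\left(122 \right)} - 3576\right) + 11088} = \frac{6724}{\left(1 - 3576\right) + 11088} = \frac{6724}{-3575 + 11088} = \frac{6724}{7513}$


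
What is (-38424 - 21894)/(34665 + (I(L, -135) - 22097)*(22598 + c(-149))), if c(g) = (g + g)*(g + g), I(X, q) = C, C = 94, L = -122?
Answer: 20106/817047847 ≈ 2.4608e-5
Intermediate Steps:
I(X, q) = 94
c(g) = 4*g**2 (c(g) = (2*g)*(2*g) = 4*g**2)
(-38424 - 21894)/(34665 + (I(L, -135) - 22097)*(22598 + c(-149))) = (-38424 - 21894)/(34665 + (94 - 22097)*(22598 + 4*(-149)**2)) = -60318/(34665 - 22003*(22598 + 4*22201)) = -60318/(34665 - 22003*(22598 + 88804)) = -60318/(34665 - 22003*111402) = -60318/(34665 - 2451178206) = -60318/(-2451143541) = -60318*(-1/2451143541) = 20106/817047847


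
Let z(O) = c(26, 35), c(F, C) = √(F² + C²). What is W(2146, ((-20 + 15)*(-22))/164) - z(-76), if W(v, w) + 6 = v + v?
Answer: 4286 - √1901 ≈ 4242.4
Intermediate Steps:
c(F, C) = √(C² + F²)
z(O) = √1901 (z(O) = √(35² + 26²) = √(1225 + 676) = √1901)
W(v, w) = -6 + 2*v (W(v, w) = -6 + (v + v) = -6 + 2*v)
W(2146, ((-20 + 15)*(-22))/164) - z(-76) = (-6 + 2*2146) - √1901 = (-6 + 4292) - √1901 = 4286 - √1901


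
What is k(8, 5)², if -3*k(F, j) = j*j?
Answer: 625/9 ≈ 69.444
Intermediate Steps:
k(F, j) = -j²/3 (k(F, j) = -j*j/3 = -j²/3)
k(8, 5)² = (-⅓*5²)² = (-⅓*25)² = (-25/3)² = 625/9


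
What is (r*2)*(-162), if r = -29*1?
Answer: 9396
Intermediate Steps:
r = -29
(r*2)*(-162) = -29*2*(-162) = -58*(-162) = 9396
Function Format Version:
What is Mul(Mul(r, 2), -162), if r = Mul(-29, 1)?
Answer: 9396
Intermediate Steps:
r = -29
Mul(Mul(r, 2), -162) = Mul(Mul(-29, 2), -162) = Mul(-58, -162) = 9396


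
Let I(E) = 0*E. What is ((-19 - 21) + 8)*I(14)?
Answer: 0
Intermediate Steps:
I(E) = 0
((-19 - 21) + 8)*I(14) = ((-19 - 21) + 8)*0 = (-40 + 8)*0 = -32*0 = 0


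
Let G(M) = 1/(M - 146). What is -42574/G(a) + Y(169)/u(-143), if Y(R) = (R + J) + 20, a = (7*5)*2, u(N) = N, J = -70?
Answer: 462694113/143 ≈ 3.2356e+6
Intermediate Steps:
a = 70 (a = 35*2 = 70)
Y(R) = -50 + R (Y(R) = (R - 70) + 20 = (-70 + R) + 20 = -50 + R)
G(M) = 1/(-146 + M)
-42574/G(a) + Y(169)/u(-143) = -42574/(1/(-146 + 70)) + (-50 + 169)/(-143) = -42574/(1/(-76)) + 119*(-1/143) = -42574/(-1/76) - 119/143 = -42574*(-76) - 119/143 = 3235624 - 119/143 = 462694113/143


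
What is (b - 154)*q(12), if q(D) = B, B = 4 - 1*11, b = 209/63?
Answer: 9493/9 ≈ 1054.8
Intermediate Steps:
b = 209/63 (b = 209*(1/63) = 209/63 ≈ 3.3175)
B = -7 (B = 4 - 11 = -7)
q(D) = -7
(b - 154)*q(12) = (209/63 - 154)*(-7) = -9493/63*(-7) = 9493/9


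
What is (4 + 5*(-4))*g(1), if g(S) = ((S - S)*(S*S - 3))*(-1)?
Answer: 0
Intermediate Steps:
g(S) = 0 (g(S) = (0*(S² - 3))*(-1) = (0*(-3 + S²))*(-1) = 0*(-1) = 0)
(4 + 5*(-4))*g(1) = (4 + 5*(-4))*0 = (4 - 20)*0 = -16*0 = 0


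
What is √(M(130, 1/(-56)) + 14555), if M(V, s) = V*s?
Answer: 15*√12677/14 ≈ 120.63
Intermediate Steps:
√(M(130, 1/(-56)) + 14555) = √(130/(-56) + 14555) = √(130*(-1/56) + 14555) = √(-65/28 + 14555) = √(407475/28) = 15*√12677/14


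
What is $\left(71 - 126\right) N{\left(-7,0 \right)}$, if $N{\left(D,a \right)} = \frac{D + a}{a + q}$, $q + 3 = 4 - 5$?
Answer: $- \frac{385}{4} \approx -96.25$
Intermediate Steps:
$q = -4$ ($q = -3 + \left(4 - 5\right) = -3 - 1 = -4$)
$N{\left(D,a \right)} = \frac{D + a}{-4 + a}$ ($N{\left(D,a \right)} = \frac{D + a}{a - 4} = \frac{D + a}{-4 + a}$)
$\left(71 - 126\right) N{\left(-7,0 \right)} = \left(71 - 126\right) \frac{-7 + 0}{-4 + 0} = - 55 \frac{1}{-4} \left(-7\right) = - 55 \left(\left(- \frac{1}{4}\right) \left(-7\right)\right) = \left(-55\right) \frac{7}{4} = - \frac{385}{4}$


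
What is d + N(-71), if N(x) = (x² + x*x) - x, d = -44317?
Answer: -34164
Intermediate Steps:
N(x) = -x + 2*x² (N(x) = (x² + x²) - x = 2*x² - x = -x + 2*x²)
d + N(-71) = -44317 - 71*(-1 + 2*(-71)) = -44317 - 71*(-1 - 142) = -44317 - 71*(-143) = -44317 + 10153 = -34164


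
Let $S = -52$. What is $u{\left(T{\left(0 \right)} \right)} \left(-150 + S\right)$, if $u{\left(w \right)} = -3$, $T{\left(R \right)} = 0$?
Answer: $606$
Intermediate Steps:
$u{\left(T{\left(0 \right)} \right)} \left(-150 + S\right) = - 3 \left(-150 - 52\right) = \left(-3\right) \left(-202\right) = 606$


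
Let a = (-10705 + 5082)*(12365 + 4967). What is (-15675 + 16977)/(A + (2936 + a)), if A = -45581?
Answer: -1302/97500481 ≈ -1.3354e-5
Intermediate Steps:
a = -97457836 (a = -5623*17332 = -97457836)
(-15675 + 16977)/(A + (2936 + a)) = (-15675 + 16977)/(-45581 + (2936 - 97457836)) = 1302/(-45581 - 97454900) = 1302/(-97500481) = 1302*(-1/97500481) = -1302/97500481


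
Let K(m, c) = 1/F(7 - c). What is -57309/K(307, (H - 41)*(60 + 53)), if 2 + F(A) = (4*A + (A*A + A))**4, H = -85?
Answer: -97304315542321218729989523925781135382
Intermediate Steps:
F(A) = -2 + (A**2 + 5*A)**4 (F(A) = -2 + (4*A + (A*A + A))**4 = -2 + (4*A + (A**2 + A))**4 = -2 + (4*A + (A + A**2))**4 = -2 + (A**2 + 5*A)**4)
K(m, c) = 1/(-2 + (7 - c)**4*(12 - c)**4) (K(m, c) = 1/(-2 + (7 - c)**4*(5 + (7 - c))**4) = 1/(-2 + (7 - c)**4*(12 - c)**4))
-57309/K(307, (H - 41)*(60 + 53)) = -(-114618 + 57309*(-12 + (-85 - 41)*(60 + 53))**4*(-7 + (-85 - 41)*(60 + 53))**4) = -(-114618 + 57309*(-12 - 126*113)**4*(-7 - 126*113)**4) = -(-114618 + 57309*(-12 - 14238)**4*(-7 - 14238)**4) = -57309/(1/(-2 + (-14250)**4*(-14245)**4)) = -57309/(1/(-2 + 41234378906250000*41176536546000625)) = -57309/(1/(-2 + 1697888909984840404299316406250000)) = -57309/(1/1697888909984840404299316406249998) = -57309/1/1697888909984840404299316406249998 = -57309*1697888909984840404299316406249998 = -97304315542321218729989523925781135382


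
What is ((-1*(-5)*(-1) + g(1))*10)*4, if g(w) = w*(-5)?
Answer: -400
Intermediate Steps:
g(w) = -5*w
((-1*(-5)*(-1) + g(1))*10)*4 = ((-1*(-5)*(-1) - 5*1)*10)*4 = ((5*(-1) - 5)*10)*4 = ((-5 - 5)*10)*4 = -10*10*4 = -100*4 = -400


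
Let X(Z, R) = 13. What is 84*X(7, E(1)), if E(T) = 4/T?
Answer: 1092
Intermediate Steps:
84*X(7, E(1)) = 84*13 = 1092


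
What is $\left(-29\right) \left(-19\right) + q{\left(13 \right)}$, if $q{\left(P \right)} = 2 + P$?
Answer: $566$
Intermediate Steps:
$\left(-29\right) \left(-19\right) + q{\left(13 \right)} = \left(-29\right) \left(-19\right) + \left(2 + 13\right) = 551 + 15 = 566$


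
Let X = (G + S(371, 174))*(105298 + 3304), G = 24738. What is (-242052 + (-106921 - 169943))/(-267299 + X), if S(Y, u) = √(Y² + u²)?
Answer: -464659695809644/2404794297781576687 + 18785105144*√167917/2404794297781576687 ≈ -0.00019002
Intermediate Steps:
X = 2686596276 + 108602*√167917 (X = (24738 + √(371² + 174²))*(105298 + 3304) = (24738 + √(137641 + 30276))*108602 = (24738 + √167917)*108602 = 2686596276 + 108602*√167917 ≈ 2.7311e+9)
(-242052 + (-106921 - 169943))/(-267299 + X) = (-242052 + (-106921 - 169943))/(-267299 + (2686596276 + 108602*√167917)) = (-242052 - 276864)/(2686328977 + 108602*√167917) = -518916/(2686328977 + 108602*√167917)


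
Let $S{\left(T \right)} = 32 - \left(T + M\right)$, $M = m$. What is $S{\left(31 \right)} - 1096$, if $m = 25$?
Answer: $-1120$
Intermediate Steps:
$M = 25$
$S{\left(T \right)} = 7 - T$ ($S{\left(T \right)} = 32 - \left(T + 25\right) = 32 - \left(25 + T\right) = 7 - T$)
$S{\left(31 \right)} - 1096 = \left(7 - 31\right) - 1096 = -24 - 1096 = -1120$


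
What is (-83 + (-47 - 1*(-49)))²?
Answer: 6561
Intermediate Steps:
(-83 + (-47 - 1*(-49)))² = (-83 + (-47 + 49))² = (-83 + 2)² = (-81)² = 6561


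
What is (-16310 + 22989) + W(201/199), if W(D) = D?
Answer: 1329322/199 ≈ 6680.0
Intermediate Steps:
(-16310 + 22989) + W(201/199) = (-16310 + 22989) + 201/199 = 6679 + 201*(1/199) = 6679 + 201/199 = 1329322/199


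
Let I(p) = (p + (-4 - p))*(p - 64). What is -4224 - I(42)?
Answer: -4312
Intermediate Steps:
I(p) = 256 - 4*p (I(p) = -4*(-64 + p) = 256 - 4*p)
-4224 - I(42) = -4224 - (256 - 4*42) = -4224 - (256 - 168) = -4224 - 1*88 = -4224 - 88 = -4312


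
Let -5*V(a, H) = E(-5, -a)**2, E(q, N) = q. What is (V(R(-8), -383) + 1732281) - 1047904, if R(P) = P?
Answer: 684372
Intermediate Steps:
V(a, H) = -5 (V(a, H) = -1/5*(-5)**2 = -1/5*25 = -5)
(V(R(-8), -383) + 1732281) - 1047904 = (-5 + 1732281) - 1047904 = 1732276 - 1047904 = 684372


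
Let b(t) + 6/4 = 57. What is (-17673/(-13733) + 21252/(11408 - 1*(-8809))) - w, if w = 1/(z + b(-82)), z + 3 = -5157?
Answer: 96053839715/41078657721 ≈ 2.3383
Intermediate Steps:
z = -5160 (z = -3 - 5157 = -5160)
b(t) = 111/2 (b(t) = -3/2 + 57 = 111/2)
w = -2/10209 (w = 1/(-5160 + 111/2) = 1/(-10209/2) = -2/10209 ≈ -0.00019591)
(-17673/(-13733) + 21252/(11408 - 1*(-8809))) - w = (-17673/(-13733) + 21252/(11408 - 1*(-8809))) - 1*(-2/10209) = (-17673*(-1/13733) + 21252/(11408 + 8809)) + 2/10209 = (17673/13733 + 21252/20217) + 2/10209 = (17673/13733 + 21252*(1/20217)) + 2/10209 = (17673/13733 + 308/293) + 2/10209 = 9407953/4023769 + 2/10209 = 96053839715/41078657721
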